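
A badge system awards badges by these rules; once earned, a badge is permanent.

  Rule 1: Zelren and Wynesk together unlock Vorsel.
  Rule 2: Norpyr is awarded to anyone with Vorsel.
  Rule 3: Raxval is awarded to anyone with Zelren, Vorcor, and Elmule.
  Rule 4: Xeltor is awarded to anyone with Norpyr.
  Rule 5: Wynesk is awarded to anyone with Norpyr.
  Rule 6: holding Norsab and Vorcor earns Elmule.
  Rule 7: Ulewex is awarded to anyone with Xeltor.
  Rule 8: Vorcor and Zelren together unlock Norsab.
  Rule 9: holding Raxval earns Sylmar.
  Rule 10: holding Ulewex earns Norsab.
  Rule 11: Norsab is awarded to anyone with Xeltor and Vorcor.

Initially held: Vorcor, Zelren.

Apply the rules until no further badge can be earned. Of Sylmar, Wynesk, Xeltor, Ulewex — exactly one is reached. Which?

Sylmar

With Vorcor and Zelren, Norsab is earned (Rule 8).
With Norsab and Vorcor, Elmule is earned (Rule 6).
With Zelren, Vorcor, and Elmule, Raxval is earned (Rule 3).
With Raxval, Sylmar is earned (Rule 9).
Ulewex would need Xeltor (Rule 7), but Xeltor is never earned. Xeltor would need Norpyr (Rule 4), but Norpyr is never earned. Wynesk would need Norpyr (Rule 5), but Norpyr is never earned.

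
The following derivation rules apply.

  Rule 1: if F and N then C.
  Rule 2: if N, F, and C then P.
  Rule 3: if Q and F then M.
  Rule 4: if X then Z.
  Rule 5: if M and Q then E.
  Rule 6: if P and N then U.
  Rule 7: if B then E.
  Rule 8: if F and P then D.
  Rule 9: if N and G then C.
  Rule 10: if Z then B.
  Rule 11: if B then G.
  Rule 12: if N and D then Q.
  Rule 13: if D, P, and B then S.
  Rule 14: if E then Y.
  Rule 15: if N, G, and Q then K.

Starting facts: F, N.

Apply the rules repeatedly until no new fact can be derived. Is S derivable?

S would need D, P, and B (Rule 13), but B is never established.

No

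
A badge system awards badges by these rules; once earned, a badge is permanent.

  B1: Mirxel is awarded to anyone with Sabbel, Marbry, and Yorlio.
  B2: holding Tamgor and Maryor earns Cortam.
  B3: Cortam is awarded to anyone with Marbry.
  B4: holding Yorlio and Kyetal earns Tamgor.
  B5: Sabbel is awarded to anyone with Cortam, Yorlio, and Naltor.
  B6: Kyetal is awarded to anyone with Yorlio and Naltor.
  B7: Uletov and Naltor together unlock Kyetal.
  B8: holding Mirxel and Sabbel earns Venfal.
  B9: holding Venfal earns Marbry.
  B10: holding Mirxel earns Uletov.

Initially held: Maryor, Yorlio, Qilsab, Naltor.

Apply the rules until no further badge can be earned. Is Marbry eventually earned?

Marbry would need Venfal (B9), but Venfal is never earned.

No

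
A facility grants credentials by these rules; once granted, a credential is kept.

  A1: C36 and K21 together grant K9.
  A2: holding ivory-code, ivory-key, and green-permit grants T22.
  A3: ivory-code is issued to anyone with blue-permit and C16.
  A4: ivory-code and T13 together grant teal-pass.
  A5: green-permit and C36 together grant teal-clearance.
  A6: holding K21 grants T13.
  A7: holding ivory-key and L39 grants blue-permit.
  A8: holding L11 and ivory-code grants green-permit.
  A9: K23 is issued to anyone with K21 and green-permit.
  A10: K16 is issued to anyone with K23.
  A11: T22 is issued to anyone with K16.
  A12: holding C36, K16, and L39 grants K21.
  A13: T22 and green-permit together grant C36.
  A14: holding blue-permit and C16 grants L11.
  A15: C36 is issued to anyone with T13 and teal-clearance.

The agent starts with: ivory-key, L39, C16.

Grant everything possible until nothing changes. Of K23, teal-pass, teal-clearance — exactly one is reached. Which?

teal-clearance

Holding ivory-key and L39 grants blue-permit (A7).
Holding blue-permit and C16 grants L11 (A14).
Holding blue-permit and C16 grants ivory-code (A3).
Holding L11 and ivory-code grants green-permit (A8).
Holding ivory-code, ivory-key, and green-permit grants T22 (A2).
Holding T22 and green-permit grants C36 (A13).
Holding green-permit and C36 grants teal-clearance (A5).
K23 would need K21 and green-permit (A9), but K21 is never granted. teal-pass would need ivory-code and T13 (A4), but T13 is never granted.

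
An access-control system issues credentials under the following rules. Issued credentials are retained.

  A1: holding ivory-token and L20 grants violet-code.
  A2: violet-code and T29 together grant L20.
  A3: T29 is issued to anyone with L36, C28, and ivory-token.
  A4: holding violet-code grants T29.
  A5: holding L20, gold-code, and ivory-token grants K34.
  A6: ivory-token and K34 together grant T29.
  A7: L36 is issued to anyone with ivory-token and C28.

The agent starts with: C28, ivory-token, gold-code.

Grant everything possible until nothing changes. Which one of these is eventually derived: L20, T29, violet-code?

Holding ivory-token and C28 grants L36 (A7).
Holding L36, C28, and ivory-token grants T29 (A3).
L20 would need violet-code and T29 (A2), but violet-code is never granted. violet-code would need ivory-token and L20 (A1), but L20 is never granted.

T29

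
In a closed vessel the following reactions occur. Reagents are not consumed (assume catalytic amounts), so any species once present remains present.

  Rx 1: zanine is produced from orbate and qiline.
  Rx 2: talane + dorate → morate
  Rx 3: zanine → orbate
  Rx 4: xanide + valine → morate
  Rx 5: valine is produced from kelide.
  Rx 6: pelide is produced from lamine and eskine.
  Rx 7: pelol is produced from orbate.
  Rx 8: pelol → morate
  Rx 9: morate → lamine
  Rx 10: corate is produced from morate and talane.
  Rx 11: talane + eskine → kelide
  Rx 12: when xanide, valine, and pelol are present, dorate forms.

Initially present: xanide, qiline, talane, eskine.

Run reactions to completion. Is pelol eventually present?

pelol would need orbate (Rx 7), but orbate never forms.

No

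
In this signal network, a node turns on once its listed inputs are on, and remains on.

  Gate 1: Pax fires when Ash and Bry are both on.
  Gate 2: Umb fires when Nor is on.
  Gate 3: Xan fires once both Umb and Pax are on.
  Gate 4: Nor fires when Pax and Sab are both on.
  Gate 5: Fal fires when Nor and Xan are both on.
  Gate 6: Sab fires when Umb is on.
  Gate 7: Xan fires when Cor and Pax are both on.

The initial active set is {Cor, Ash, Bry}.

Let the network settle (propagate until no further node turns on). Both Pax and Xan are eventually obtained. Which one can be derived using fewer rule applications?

Pax: Ash and Bry are on, so Pax fires (Gate 1). [1 rule application]
Xan: Gate 1: Ash and Bry on → Pax on. Cor and Pax are on, so Xan fires (Gate 7). [2 rule applications]
Pax needs fewer.

Pax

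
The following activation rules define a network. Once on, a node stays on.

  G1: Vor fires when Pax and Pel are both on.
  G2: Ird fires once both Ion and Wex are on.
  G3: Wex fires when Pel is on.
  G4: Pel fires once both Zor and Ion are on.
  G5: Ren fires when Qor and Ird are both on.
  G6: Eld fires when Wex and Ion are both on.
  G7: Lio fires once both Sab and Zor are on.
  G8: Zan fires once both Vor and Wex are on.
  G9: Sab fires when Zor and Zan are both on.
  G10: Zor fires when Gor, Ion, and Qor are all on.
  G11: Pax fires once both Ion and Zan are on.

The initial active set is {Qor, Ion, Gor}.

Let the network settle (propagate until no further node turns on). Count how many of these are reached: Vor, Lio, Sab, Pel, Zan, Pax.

Gor, Ion, and Qor are on, so Zor fires (G10).
G4: Zor and Ion on → Pel on.
Vor would need Pax and Pel (G1), but Pax never turns on.
Lio would need Sab and Zor (G7), but Sab never turns on.
Sab would need Zor and Zan (G9), but Zan never turns on.
Pel: reached.
Zan would need Vor and Wex (G8), but Vor never turns on.
Pax would need Ion and Zan (G11), but Zan never turns on.
Reached: Pel — 1 of the 6.

1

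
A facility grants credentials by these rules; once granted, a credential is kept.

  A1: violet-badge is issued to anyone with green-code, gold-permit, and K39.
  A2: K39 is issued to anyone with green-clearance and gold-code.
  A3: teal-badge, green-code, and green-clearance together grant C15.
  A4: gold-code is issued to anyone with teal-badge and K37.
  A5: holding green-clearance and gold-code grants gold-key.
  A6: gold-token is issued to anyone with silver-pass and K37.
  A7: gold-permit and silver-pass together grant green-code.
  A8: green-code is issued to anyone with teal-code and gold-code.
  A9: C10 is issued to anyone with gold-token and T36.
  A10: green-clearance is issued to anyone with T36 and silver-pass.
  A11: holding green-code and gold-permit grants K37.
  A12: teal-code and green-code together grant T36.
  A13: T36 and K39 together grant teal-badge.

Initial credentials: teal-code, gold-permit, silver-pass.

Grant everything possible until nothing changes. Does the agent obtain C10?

Yes

Holding gold-permit and silver-pass grants green-code (A7).
Holding green-code and gold-permit grants K37 (A11).
Holding teal-code and green-code grants T36 (A12).
Holding silver-pass and K37 grants gold-token (A6).
Holding gold-token and T36 grants C10 (A9).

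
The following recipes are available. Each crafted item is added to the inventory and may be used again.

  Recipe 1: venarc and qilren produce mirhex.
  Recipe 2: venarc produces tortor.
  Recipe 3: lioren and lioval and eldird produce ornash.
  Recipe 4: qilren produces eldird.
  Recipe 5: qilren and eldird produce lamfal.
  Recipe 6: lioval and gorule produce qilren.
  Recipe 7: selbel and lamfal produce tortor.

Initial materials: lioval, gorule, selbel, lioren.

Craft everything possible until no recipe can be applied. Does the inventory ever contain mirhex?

No

mirhex would need venarc and qilren (Recipe 1), but venarc is never obtained.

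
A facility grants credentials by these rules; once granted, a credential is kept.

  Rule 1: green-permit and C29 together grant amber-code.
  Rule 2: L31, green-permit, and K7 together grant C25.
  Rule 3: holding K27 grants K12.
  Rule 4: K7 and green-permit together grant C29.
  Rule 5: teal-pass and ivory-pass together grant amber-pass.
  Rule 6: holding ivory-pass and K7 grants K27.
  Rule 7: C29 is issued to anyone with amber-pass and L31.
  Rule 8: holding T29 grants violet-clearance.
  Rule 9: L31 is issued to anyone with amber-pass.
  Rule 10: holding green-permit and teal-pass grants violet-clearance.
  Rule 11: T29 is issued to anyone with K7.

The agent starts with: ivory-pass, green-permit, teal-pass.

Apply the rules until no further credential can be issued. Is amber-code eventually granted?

Yes

Holding teal-pass and ivory-pass grants amber-pass (Rule 5).
Holding amber-pass grants L31 (Rule 9).
Holding amber-pass and L31 grants C29 (Rule 7).
Holding green-permit and C29 grants amber-code (Rule 1).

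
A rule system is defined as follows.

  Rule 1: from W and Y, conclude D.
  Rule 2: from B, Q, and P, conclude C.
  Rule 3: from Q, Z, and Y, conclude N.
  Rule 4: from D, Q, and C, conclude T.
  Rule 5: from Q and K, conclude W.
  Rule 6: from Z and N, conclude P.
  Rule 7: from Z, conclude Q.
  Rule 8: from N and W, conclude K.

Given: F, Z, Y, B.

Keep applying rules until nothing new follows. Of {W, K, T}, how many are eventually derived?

0

W would need Q and K (Rule 5), but K is never established.
K would need N and W (Rule 8), but W is never established.
T would need D, Q, and C (Rule 4), but D is never established.
None of the 3 are reached.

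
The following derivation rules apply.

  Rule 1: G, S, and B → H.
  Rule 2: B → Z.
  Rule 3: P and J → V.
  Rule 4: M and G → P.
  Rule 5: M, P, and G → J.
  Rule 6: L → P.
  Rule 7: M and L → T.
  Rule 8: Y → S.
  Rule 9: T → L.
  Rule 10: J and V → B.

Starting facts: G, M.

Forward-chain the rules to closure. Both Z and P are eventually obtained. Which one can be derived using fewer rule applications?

P: M and G hold, so P follows (Rule 4). [1 rule application]
Z: From M and G, Rule 4 gives P. M, P, and G hold, so J follows (Rule 5). P and J hold, so V follows (Rule 3). From J and V, Rule 10 gives B. From B, Rule 2 gives Z. [5 rule applications]
P needs fewer.

P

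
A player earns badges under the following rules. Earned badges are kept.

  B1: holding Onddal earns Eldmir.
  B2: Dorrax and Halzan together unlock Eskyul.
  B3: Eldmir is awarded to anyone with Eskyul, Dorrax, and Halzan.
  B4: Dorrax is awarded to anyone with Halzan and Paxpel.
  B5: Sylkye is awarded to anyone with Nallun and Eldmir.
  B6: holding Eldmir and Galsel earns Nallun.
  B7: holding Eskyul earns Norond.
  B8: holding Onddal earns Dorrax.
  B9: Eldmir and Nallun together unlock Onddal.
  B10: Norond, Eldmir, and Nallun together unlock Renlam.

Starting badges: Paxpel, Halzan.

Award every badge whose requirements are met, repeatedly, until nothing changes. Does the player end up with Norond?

With Halzan and Paxpel, Dorrax is earned (B4).
With Dorrax and Halzan, Eskyul is earned (B2).
With Eskyul, Norond is earned (B7).

Yes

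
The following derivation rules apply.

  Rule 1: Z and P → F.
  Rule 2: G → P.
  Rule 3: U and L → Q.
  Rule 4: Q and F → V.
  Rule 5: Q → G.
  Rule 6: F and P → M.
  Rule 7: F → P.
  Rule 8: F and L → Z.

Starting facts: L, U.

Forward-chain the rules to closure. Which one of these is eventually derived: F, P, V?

P

U and L hold, so Q follows (Rule 3).
From Q, Rule 5 gives G.
G holds, so P follows (Rule 2).
V would need Q and F (Rule 4), but F is never established. F would need Z and P (Rule 1), but Z is never established.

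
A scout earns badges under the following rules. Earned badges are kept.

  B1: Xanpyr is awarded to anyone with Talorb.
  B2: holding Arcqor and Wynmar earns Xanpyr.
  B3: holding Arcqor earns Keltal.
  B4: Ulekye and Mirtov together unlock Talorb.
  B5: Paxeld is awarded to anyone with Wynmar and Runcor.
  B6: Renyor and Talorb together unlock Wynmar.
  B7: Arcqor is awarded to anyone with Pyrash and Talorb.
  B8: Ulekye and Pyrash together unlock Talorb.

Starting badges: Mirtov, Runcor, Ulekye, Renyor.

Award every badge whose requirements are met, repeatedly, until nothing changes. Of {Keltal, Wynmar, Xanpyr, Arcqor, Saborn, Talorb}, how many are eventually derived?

With Ulekye and Mirtov, Talorb is earned (B4).
With Renyor and Talorb, Wynmar is earned (B6).
With Talorb, Xanpyr is earned (B1).
Keltal would need Arcqor (B3), but Arcqor is never earned.
Wynmar: reached.
Xanpyr: reached.
Arcqor would need Pyrash and Talorb (B7), but Pyrash is never earned.
No rule produces Saborn, and it is not given.
Talorb: reached.
Reached: Wynmar, Xanpyr, and Talorb — 3 of the 6.

3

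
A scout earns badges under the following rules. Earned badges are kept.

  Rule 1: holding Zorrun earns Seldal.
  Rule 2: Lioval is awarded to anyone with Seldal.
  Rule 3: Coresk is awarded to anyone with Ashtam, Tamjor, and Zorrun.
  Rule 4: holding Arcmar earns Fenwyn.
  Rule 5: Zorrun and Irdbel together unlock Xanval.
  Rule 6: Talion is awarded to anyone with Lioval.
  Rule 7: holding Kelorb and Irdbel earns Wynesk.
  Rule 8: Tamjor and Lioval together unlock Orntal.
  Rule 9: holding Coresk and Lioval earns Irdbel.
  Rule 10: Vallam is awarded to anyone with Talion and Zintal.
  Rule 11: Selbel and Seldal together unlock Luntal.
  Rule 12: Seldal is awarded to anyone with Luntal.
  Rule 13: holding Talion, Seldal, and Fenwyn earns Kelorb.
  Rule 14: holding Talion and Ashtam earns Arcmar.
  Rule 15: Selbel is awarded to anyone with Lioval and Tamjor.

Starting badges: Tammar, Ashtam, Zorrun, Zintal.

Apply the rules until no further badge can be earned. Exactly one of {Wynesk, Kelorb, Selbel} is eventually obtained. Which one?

Kelorb

With Zorrun, Seldal is earned (Rule 1).
With Seldal, Lioval is earned (Rule 2).
With Lioval, Talion is earned (Rule 6).
With Talion and Ashtam, Arcmar is earned (Rule 14).
With Arcmar, Fenwyn is earned (Rule 4).
With Talion, Seldal, and Fenwyn, Kelorb is earned (Rule 13).
Wynesk would need Kelorb and Irdbel (Rule 7), but Irdbel is never earned. Selbel would need Lioval and Tamjor (Rule 15), but Tamjor is never earned.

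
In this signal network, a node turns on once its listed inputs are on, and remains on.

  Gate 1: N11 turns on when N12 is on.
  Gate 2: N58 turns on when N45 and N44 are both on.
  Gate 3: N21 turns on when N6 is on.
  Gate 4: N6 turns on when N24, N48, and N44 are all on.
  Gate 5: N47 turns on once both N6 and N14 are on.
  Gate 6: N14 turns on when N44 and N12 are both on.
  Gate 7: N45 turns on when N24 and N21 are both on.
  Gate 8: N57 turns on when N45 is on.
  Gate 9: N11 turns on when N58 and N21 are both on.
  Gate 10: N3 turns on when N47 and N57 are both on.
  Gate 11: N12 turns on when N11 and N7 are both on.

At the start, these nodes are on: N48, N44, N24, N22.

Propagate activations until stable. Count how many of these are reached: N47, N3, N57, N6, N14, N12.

Gate 4: N24, N48, and N44 on → N6 on.
N6 is on, so N21 turns on (Gate 3).
N24 and N21 are on, so N45 turns on (Gate 7).
N45 is on, so N57 turns on (Gate 8).
N47 would need N6 and N14 (Gate 5), but N14 never turns on.
N3 would need N47 and N57 (Gate 10), but N47 never turns on.
N57: reached.
N6: reached.
N14 would need N44 and N12 (Gate 6), but N12 never turns on.
N12 would need N11 and N7 (Gate 11), but N7 never turns on.
Reached: N57 and N6 — 2 of the 6.

2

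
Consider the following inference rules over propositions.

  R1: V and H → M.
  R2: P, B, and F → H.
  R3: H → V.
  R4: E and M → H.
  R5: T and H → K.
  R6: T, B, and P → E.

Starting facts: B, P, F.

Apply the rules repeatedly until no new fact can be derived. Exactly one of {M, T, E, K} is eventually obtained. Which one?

M

P, B, and F hold, so H follows (R2).
H holds, so V follows (R3).
V and H hold, so M follows (R1).
E would need T, B, and P (R6), but T is never established. No rule produces T, and it is not given. K would need T and H (R5), but T is never established.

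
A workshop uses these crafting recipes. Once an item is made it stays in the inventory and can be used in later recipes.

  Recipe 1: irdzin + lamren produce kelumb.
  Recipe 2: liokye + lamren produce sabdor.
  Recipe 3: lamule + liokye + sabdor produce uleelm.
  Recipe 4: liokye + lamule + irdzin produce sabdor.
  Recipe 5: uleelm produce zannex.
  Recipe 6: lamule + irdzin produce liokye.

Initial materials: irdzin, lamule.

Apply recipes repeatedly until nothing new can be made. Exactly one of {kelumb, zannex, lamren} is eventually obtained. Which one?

zannex

lamule + irdzin → liokye (Recipe 6).
Using Recipe 4, liokye, lamule, and irdzin make sabdor.
lamule + liokye + sabdor → uleelm (Recipe 3).
Using Recipe 5, uleelm makes zannex.
No rule produces lamren, and it is not given. kelumb would need irdzin and lamren (Recipe 1), but lamren is never obtained.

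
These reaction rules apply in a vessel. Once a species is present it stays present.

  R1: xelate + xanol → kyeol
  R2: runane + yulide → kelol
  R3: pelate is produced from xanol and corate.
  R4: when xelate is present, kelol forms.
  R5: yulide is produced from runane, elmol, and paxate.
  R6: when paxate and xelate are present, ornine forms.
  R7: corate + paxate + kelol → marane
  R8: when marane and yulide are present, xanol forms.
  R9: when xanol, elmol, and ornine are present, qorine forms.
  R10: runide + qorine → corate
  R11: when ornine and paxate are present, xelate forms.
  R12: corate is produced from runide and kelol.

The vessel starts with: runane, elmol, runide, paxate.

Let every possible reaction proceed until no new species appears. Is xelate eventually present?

No

xelate would need ornine and paxate (R11), but ornine never forms.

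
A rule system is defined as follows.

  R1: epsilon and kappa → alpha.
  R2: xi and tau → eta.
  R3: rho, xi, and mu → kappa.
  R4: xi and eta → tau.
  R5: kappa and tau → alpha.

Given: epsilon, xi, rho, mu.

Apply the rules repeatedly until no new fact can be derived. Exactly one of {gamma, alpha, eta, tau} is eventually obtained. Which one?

From rho, xi, and mu, R3 gives kappa.
epsilon and kappa hold, so alpha follows (R1).
eta would need xi and tau (R2), but tau is never established. tau would need xi and eta (R4), but eta is never established. No rule produces gamma, and it is not given.

alpha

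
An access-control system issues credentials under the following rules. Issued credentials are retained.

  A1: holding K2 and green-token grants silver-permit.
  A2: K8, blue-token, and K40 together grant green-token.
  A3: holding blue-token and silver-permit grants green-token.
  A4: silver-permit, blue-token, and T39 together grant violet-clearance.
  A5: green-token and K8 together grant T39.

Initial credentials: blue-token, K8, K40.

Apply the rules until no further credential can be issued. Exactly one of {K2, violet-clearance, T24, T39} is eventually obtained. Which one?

Holding K8, blue-token, and K40 grants green-token (A2).
Holding green-token and K8 grants T39 (A5).
No rule produces K2, and it is not given. No rule produces T24, and it is not given. violet-clearance would need silver-permit, blue-token, and T39 (A4), but silver-permit is never granted.

T39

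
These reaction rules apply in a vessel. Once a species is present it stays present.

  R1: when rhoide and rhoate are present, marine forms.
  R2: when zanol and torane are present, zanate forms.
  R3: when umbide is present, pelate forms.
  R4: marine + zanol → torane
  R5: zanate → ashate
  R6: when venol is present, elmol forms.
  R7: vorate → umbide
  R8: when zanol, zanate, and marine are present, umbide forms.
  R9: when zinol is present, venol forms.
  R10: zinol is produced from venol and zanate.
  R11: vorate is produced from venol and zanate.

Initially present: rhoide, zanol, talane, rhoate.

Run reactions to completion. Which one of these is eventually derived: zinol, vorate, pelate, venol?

pelate

rhoide and rhoate present → marine forms (R1).
marine and zanol present → torane forms (R4).
zanol and torane present → zanate forms (R2).
zanol, zanate, and marine present → umbide forms (R8).
umbide present → pelate forms (R3).
venol would need zinol (R9), but zinol never forms. zinol would need venol and zanate (R10), but venol never forms. vorate would need venol and zanate (R11), but venol never forms.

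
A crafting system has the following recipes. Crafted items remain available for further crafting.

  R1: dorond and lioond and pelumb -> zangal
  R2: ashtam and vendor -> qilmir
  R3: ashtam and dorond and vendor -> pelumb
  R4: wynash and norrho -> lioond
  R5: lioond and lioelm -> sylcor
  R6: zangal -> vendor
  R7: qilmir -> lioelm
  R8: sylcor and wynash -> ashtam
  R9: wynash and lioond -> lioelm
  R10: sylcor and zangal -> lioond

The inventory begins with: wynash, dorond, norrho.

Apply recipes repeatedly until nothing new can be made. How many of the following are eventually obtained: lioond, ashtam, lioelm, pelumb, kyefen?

3

Using R4, wynash and norrho make lioond.
Using R9, wynash and lioond make lioelm.
lioond and lioelm -> sylcor (R5).
Using R8, sylcor and wynash make ashtam.
lioond: reached.
ashtam: reached.
lioelm: reached.
pelumb would need ashtam, dorond, and vendor (R3), but vendor is never obtained.
No rule produces kyefen, and it is not given.
Reached: lioond, ashtam, and lioelm — 3 of the 5.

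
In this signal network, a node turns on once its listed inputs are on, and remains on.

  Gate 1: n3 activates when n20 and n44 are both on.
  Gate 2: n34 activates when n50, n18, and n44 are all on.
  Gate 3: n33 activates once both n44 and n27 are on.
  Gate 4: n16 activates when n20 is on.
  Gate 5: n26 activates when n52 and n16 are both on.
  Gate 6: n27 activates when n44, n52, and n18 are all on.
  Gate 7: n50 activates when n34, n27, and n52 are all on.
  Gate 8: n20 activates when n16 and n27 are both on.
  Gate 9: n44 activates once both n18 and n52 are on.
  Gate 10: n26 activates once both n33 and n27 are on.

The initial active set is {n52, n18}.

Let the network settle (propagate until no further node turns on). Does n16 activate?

n16 would need n20 (Gate 4), but n20 never turns on.

No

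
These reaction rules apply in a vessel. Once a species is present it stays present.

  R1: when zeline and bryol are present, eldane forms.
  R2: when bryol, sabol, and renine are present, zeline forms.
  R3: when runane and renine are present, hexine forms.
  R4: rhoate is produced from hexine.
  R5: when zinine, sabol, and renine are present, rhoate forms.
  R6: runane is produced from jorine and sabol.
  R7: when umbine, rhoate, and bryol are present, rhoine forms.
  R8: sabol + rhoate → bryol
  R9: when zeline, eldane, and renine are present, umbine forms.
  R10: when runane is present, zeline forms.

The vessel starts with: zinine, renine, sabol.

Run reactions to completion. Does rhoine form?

zinine, sabol, and renine present → rhoate forms (R5).
sabol and rhoate present → bryol forms (R8).
bryol, sabol, and renine present → zeline forms (R2).
zeline and bryol present → eldane forms (R1).
zeline, eldane, and renine present → umbine forms (R9).
umbine, rhoate, and bryol present → rhoine forms (R7).

Yes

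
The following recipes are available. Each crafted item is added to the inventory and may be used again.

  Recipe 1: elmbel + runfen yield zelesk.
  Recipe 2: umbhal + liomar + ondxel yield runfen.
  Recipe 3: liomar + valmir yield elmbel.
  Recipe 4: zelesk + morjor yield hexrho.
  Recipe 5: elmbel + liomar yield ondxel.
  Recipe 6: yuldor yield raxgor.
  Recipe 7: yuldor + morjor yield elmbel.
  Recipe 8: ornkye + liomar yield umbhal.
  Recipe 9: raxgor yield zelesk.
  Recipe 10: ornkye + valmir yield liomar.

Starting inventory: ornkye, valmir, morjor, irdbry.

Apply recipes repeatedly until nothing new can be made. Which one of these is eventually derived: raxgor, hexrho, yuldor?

Using Recipe 10, ornkye and valmir make liomar.
liomar + valmir → elmbel (Recipe 3).
ornkye + liomar → umbhal (Recipe 8).
Using Recipe 5, elmbel and liomar make ondxel.
Using Recipe 2, umbhal, liomar, and ondxel make runfen.
elmbel + runfen → zelesk (Recipe 1).
Using Recipe 4, zelesk and morjor make hexrho.
raxgor would need yuldor (Recipe 6), but yuldor is never obtained. No rule produces yuldor, and it is not given.

hexrho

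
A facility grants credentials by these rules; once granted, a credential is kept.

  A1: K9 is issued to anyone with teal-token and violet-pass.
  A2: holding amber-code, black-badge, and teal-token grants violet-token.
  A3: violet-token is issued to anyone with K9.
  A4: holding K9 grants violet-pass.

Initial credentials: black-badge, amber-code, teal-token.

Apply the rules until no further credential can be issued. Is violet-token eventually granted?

Holding amber-code, black-badge, and teal-token grants violet-token (A2).

Yes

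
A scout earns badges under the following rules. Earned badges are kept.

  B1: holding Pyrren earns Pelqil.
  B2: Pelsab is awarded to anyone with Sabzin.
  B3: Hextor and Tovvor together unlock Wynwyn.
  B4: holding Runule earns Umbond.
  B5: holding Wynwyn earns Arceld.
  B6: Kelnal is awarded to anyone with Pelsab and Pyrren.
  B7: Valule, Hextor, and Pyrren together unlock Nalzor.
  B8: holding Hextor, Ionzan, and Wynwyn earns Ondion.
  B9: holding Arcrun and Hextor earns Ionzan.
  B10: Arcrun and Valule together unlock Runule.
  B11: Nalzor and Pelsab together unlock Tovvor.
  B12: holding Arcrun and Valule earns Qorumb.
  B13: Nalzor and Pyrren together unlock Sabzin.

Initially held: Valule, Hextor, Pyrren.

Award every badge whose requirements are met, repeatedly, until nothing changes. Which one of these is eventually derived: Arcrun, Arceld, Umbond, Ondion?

Arceld

With Valule, Hextor, and Pyrren, Nalzor is earned (B7).
With Nalzor and Pyrren, Sabzin is earned (B13).
With Sabzin, Pelsab is earned (B2).
With Nalzor and Pelsab, Tovvor is earned (B11).
With Hextor and Tovvor, Wynwyn is earned (B3).
With Wynwyn, Arceld is earned (B5).
Umbond would need Runule (B4), but Runule is never earned. No rule produces Arcrun, and it is not given. Ondion would need Hextor, Ionzan, and Wynwyn (B8), but Ionzan is never earned.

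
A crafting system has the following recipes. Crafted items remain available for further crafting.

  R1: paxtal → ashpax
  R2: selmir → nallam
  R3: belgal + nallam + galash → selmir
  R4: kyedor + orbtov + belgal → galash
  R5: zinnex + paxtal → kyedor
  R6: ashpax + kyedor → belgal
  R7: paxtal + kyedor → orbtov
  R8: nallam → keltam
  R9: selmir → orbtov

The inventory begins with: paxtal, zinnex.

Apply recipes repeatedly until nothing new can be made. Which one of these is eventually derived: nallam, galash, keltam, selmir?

Using R5, zinnex and paxtal make kyedor.
Using R1, paxtal makes ashpax.
ashpax + kyedor → belgal (R6).
paxtal + kyedor → orbtov (R7).
Using R4, kyedor, orbtov, and belgal make galash.
keltam would need nallam (R8), but nallam is never obtained. nallam would need selmir (R2), but selmir is never obtained. selmir would need belgal, nallam, and galash (R3), but nallam is never obtained.

galash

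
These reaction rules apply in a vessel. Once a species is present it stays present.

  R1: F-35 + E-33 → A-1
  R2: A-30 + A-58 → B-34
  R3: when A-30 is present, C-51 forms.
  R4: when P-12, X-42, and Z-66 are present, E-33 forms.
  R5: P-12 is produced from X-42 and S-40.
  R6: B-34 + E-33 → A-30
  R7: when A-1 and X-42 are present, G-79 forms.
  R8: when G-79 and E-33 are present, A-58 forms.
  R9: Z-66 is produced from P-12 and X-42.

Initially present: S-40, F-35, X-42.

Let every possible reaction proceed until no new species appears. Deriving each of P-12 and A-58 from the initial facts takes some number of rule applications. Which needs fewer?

P-12

P-12: X-42 and S-40 present → P-12 forms (R5). [1 rule application]
A-58: X-42 and S-40 present → P-12 forms (R5). P-12 and X-42 present → Z-66 forms (R9). P-12, X-42, and Z-66 present → E-33 forms (R4). F-35 and E-33 present → A-1 forms (R1). A-1 and X-42 present → G-79 forms (R7). G-79 and E-33 present → A-58 forms (R8). [6 rule applications]
P-12 needs fewer.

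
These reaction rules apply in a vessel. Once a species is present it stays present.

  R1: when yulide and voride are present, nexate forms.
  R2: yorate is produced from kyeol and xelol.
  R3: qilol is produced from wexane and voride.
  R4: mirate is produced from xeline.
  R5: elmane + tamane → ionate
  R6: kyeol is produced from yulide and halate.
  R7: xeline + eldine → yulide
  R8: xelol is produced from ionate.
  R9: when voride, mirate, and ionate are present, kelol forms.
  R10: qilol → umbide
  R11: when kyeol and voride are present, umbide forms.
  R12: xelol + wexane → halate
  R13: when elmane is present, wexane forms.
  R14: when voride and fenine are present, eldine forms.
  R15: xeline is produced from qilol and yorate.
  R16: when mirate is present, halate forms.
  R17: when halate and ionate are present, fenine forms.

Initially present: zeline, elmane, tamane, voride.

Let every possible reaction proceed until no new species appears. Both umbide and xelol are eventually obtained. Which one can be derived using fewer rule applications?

xelol

xelol: elmane and tamane present → ionate forms (R5). ionate present → xelol forms (R8). [2 rule applications]
umbide: elmane present → wexane forms (R13). wexane and voride present → qilol forms (R3). qilol present → umbide forms (R10). [3 rule applications]
xelol needs fewer.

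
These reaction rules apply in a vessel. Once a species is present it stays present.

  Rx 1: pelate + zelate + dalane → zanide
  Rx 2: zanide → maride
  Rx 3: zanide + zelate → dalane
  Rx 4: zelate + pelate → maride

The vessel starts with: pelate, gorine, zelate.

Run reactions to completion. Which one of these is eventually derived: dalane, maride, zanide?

zelate and pelate present → maride forms (Rx 4).
dalane would need zanide and zelate (Rx 3), but zanide never forms. zanide would need pelate, zelate, and dalane (Rx 1), but dalane never forms.

maride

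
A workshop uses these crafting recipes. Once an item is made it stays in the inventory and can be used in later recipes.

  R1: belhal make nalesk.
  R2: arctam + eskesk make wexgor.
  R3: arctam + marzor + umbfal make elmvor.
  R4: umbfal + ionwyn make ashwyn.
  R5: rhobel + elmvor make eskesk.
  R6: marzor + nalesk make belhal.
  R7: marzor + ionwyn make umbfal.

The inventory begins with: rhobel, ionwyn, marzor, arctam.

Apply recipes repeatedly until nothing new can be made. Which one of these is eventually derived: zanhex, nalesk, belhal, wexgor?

wexgor

marzor + ionwyn → umbfal (R7).
Using R3, arctam, marzor, and umbfal make elmvor.
Using R5, rhobel and elmvor make eskesk.
arctam + eskesk → wexgor (R2).
nalesk would need belhal (R1), but belhal is never obtained. belhal would need marzor and nalesk (R6), but nalesk is never obtained. No rule produces zanhex, and it is not given.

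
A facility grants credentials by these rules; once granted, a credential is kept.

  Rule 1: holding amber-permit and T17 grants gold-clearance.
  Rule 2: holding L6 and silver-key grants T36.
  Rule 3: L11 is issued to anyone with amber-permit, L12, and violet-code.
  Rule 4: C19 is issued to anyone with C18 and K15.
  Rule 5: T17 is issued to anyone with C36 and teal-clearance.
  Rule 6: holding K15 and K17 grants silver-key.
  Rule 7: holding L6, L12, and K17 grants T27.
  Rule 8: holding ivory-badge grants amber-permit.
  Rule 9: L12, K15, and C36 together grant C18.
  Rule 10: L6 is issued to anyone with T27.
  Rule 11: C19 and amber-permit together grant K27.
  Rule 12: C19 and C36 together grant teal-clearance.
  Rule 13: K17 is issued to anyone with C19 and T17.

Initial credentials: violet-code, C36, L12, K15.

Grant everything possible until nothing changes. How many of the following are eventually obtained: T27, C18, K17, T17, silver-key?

Holding L12, K15, and C36 grants C18 (Rule 9).
Holding C18 and K15 grants C19 (Rule 4).
Holding C19 and C36 grants teal-clearance (Rule 12).
Holding C36 and teal-clearance grants T17 (Rule 5).
Holding C19 and T17 grants K17 (Rule 13).
Holding K15 and K17 grants silver-key (Rule 6).
T27 would need L6, L12, and K17 (Rule 7), but L6 is never granted.
C18: reached.
K17: reached.
T17: reached.
silver-key: reached.
Reached: C18, K17, T17, and silver-key — 4 of the 5.

4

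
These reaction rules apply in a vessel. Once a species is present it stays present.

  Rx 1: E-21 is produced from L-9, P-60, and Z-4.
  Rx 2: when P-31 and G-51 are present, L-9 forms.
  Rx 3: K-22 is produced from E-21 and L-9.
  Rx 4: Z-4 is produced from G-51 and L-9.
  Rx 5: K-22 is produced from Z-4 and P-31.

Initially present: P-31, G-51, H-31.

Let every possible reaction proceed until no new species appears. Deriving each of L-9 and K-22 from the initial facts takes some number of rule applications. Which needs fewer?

L-9

L-9: P-31 and G-51 present → L-9 forms (Rx 2). [1 rule application]
K-22: P-31 and G-51 present → L-9 forms (Rx 2). G-51 and L-9 present → Z-4 forms (Rx 4). Z-4 and P-31 present → K-22 forms (Rx 5). [3 rule applications]
L-9 needs fewer.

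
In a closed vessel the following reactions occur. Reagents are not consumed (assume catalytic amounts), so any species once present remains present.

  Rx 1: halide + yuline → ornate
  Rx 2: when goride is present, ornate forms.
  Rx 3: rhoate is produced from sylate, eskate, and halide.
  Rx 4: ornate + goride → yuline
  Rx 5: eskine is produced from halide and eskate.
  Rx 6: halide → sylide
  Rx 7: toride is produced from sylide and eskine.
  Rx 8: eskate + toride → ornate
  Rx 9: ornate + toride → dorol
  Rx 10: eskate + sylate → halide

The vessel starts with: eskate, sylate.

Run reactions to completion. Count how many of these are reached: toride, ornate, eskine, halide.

eskate and sylate present → halide forms (Rx 10).
halide and eskate present → eskine forms (Rx 5).
halide present → sylide forms (Rx 6).
sylide and eskine present → toride forms (Rx 7).
eskate and toride present → ornate forms (Rx 8).
toride: reached.
ornate: reached.
eskine: reached.
halide: reached.
All 4 are reached.

4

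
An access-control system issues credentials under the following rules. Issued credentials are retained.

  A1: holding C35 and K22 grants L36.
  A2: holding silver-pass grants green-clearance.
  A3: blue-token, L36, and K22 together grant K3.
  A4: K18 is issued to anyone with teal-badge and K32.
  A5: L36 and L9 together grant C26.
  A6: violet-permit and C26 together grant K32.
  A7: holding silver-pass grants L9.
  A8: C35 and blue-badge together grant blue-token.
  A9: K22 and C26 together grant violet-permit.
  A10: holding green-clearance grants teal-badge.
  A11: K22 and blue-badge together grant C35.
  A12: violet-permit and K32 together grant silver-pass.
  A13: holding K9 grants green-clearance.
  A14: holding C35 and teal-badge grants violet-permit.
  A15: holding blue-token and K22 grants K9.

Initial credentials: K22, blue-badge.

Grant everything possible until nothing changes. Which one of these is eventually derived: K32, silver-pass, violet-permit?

violet-permit

Holding K22 and blue-badge grants C35 (A11).
Holding C35 and blue-badge grants blue-token (A8).
Holding blue-token and K22 grants K9 (A15).
Holding K9 grants green-clearance (A13).
Holding green-clearance grants teal-badge (A10).
Holding C35 and teal-badge grants violet-permit (A14).
K32 would need violet-permit and C26 (A6), but C26 is never granted. silver-pass would need violet-permit and K32 (A12), but K32 is never granted.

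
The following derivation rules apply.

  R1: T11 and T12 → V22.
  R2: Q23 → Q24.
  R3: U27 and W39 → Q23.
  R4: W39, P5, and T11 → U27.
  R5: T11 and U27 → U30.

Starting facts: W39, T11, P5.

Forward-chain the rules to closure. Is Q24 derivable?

Yes

W39, P5, and T11 hold, so U27 follows (R4).
From U27 and W39, R3 gives Q23.
Q23 holds, so Q24 follows (R2).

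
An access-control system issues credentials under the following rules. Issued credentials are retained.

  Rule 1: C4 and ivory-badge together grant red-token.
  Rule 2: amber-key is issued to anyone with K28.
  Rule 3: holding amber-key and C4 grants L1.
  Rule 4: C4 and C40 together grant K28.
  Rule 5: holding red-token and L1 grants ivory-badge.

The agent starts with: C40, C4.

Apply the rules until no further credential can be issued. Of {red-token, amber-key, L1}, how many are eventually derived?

2

Holding C4 and C40 grants K28 (Rule 4).
Holding K28 grants amber-key (Rule 2).
Holding amber-key and C4 grants L1 (Rule 3).
red-token would need C4 and ivory-badge (Rule 1), but ivory-badge is never granted.
amber-key: reached.
L1: reached.
Reached: amber-key and L1 — 2 of the 3.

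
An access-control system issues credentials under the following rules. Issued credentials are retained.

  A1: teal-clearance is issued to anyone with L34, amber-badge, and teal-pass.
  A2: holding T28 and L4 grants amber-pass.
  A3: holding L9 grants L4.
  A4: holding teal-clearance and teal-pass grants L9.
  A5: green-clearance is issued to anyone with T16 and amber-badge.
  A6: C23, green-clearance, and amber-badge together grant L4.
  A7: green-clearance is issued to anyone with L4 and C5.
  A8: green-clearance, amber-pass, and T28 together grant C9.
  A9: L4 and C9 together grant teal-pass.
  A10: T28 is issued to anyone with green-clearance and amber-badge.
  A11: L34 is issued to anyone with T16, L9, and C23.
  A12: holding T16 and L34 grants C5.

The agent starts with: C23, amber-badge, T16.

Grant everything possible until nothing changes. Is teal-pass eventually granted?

Yes

Holding T16 and amber-badge grants green-clearance (A5).
Holding C23, green-clearance, and amber-badge grants L4 (A6).
Holding green-clearance and amber-badge grants T28 (A10).
Holding T28 and L4 grants amber-pass (A2).
Holding green-clearance, amber-pass, and T28 grants C9 (A8).
Holding L4 and C9 grants teal-pass (A9).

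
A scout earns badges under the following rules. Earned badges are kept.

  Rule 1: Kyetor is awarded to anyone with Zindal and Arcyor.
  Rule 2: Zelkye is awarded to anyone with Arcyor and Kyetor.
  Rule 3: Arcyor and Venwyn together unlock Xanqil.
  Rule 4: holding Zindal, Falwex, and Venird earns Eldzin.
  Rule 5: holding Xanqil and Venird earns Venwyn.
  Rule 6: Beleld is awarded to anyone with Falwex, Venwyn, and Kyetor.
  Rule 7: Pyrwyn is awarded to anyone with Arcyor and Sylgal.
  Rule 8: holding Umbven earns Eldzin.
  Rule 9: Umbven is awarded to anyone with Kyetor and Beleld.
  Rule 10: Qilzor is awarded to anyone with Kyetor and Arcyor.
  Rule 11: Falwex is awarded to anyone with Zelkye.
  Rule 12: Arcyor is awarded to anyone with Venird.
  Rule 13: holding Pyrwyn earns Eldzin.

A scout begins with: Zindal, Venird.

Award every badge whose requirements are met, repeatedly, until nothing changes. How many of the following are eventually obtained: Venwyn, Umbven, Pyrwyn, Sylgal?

Venwyn would need Xanqil and Venird (Rule 5), but Xanqil is never earned.
Umbven would need Kyetor and Beleld (Rule 9), but Beleld is never earned.
Pyrwyn would need Arcyor and Sylgal (Rule 7), but Sylgal is never earned.
No rule produces Sylgal, and it is not given.
None of the 4 are reached.

0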